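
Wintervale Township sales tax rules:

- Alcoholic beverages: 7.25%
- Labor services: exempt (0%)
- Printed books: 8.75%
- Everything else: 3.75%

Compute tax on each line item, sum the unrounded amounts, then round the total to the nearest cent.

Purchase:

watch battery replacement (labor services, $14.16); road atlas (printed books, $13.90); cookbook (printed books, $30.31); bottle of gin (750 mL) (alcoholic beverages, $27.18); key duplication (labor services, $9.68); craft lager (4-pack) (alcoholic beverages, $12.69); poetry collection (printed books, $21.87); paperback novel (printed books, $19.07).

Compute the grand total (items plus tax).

$159.20

Watch battery replacement $14.16: labor services → 0% → $0.00
Road atlas $13.90: printed books → 8.75% → $1.21625
Cookbook $30.31: printed books → 8.75% → $2.652125
Bottle of gin (750 mL) $27.18: alcoholic beverages → 7.25% → $1.97055
Key duplication $9.68: labor services → 0% → $0.00
Craft lager (4-pack) $12.69: alcoholic beverages → 7.25% → $0.920025
Poetry collection $21.87: printed books → 8.75% → $1.913625
Paperback novel $19.07: printed books → 8.75% → $1.668625
Subtotal = $148.86; unrounded tax = $10.3412 → $10.34; total due = $159.20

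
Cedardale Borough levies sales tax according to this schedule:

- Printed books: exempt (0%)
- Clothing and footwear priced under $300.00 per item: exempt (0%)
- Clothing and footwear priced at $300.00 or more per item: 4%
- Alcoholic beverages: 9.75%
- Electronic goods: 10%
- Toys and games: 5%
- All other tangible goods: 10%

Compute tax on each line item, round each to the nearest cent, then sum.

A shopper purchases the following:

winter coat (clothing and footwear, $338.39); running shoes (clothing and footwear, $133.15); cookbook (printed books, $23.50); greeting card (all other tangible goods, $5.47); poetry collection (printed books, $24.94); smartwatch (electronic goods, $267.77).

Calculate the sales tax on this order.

$40.87

Winter coat $338.39: clothing and footwear, $300.00 or more → 4% → $13.54
Running shoes $133.15: clothing and footwear, under $300.00 → 0% → $0.00
Cookbook $23.50: printed books → 0% → $0.00
Greeting card $5.47: all other tangible goods → 10% → $0.55
Poetry collection $24.94: printed books → 0% → $0.00
Smartwatch $267.77: electronic goods → 10% → $26.78
Total tax = $13.54 + $0.55 + $26.78 = $40.87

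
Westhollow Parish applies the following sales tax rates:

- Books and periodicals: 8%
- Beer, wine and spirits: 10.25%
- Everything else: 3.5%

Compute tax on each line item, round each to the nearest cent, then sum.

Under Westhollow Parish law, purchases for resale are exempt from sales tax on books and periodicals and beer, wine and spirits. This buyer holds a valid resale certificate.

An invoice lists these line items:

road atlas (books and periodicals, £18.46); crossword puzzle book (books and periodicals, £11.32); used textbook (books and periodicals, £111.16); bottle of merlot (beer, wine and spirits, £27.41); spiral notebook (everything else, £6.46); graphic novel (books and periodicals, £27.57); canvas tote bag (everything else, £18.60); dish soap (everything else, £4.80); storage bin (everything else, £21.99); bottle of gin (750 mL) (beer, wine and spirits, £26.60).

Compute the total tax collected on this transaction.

£1.82

Road atlas £18.46: books and periodicals, buyer-exempt → 0% → £0.00
Crossword puzzle book £11.32: books and periodicals, buyer-exempt → 0% → £0.00
Used textbook £111.16: books and periodicals, buyer-exempt → 0% → £0.00
Bottle of merlot £27.41: beer, wine and spirits, buyer-exempt → 0% → £0.00
Spiral notebook £6.46: everything else → 3.5% → £0.23
Graphic novel £27.57: books and periodicals, buyer-exempt → 0% → £0.00
Canvas tote bag £18.60: everything else → 3.5% → £0.65
Dish soap £4.80: everything else → 3.5% → £0.17
Storage bin £21.99: everything else → 3.5% → £0.77
Bottle of gin (750 mL) £26.60: beer, wine and spirits, buyer-exempt → 0% → £0.00
Total tax = £0.23 + £0.65 + £0.17 + £0.77 = £1.82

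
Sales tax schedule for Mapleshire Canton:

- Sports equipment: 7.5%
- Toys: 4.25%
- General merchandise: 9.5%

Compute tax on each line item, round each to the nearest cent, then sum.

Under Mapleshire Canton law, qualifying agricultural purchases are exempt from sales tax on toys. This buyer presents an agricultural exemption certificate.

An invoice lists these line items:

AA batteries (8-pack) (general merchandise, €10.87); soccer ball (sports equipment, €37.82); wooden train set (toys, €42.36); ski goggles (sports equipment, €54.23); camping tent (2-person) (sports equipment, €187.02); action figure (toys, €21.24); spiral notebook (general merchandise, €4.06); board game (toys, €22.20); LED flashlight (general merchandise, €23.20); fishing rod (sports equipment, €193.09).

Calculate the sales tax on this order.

€39.04

AA batteries (8-pack) €10.87: general merchandise → 9.5% → €1.03
Soccer ball €37.82: sports equipment → 7.5% → €2.84
Wooden train set €42.36: toys, buyer-exempt → 0% → €0.00
Ski goggles €54.23: sports equipment → 7.5% → €4.07
Camping tent (2-person) €187.02: sports equipment → 7.5% → €14.03
Action figure €21.24: toys, buyer-exempt → 0% → €0.00
Spiral notebook €4.06: general merchandise → 9.5% → €0.39
Board game €22.20: toys, buyer-exempt → 0% → €0.00
LED flashlight €23.20: general merchandise → 9.5% → €2.20
Fishing rod €193.09: sports equipment → 7.5% → €14.48
Total tax = €1.03 + €2.84 + €4.07 + €14.03 + €0.39 + €2.20 + €14.48 = €39.04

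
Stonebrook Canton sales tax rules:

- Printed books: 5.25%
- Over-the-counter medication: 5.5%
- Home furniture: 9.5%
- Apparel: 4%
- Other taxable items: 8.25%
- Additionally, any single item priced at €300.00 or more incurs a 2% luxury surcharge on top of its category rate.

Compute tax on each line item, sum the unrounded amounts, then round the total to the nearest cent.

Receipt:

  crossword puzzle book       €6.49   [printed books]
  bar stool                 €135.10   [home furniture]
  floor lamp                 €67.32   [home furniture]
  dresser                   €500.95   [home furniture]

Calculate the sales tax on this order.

€77.18

Crossword puzzle book €6.49: printed books → 5.25% → €0.340725
Bar stool €135.10: home furniture → 9.5% → €12.8345
Floor lamp €67.32: home furniture → 9.5% → €6.3954
Dresser €500.95: home furniture → 9.5% + 2% surcharge = 11.5% → €57.60925
Unrounded tax sum = €77.179875 → €77.18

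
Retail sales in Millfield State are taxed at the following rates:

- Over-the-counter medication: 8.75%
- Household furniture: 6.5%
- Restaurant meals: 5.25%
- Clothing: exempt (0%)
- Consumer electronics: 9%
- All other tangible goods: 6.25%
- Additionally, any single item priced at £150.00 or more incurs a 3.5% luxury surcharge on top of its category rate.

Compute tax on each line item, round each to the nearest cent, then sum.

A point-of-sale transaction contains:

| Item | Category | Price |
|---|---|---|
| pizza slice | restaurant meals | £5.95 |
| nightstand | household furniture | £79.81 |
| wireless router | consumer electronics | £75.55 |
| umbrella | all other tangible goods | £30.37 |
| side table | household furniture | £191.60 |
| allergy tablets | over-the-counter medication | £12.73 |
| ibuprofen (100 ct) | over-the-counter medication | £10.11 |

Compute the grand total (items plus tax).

Pizza slice £5.95: restaurant meals → 5.25% → £0.31
Nightstand £79.81: household furniture → 6.5% → £5.19
Wireless router £75.55: consumer electronics → 9% → £6.80
Umbrella £30.37: all other tangible goods → 6.25% → £1.90
Side table £191.60: household furniture → 6.5% + 3.5% surcharge = 10% → £19.16
Allergy tablets £12.73: over-the-counter medication → 8.75% → £1.11
Ibuprofen (100 ct) £10.11: over-the-counter medication → 8.75% → £0.88
Subtotal = £406.12; tax = £35.35; total due = £441.47

£441.47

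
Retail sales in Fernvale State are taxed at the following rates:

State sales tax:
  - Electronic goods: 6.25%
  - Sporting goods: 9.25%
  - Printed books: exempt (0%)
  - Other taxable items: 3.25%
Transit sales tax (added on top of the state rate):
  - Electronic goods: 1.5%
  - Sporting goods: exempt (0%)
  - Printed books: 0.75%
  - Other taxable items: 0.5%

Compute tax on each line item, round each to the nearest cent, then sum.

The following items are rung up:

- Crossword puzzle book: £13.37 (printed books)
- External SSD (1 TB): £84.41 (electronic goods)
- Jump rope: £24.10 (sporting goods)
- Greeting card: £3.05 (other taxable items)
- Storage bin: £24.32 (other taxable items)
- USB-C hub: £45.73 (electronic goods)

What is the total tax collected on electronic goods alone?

£10.08

External SSD (1 TB) £84.41: electronic goods → 6.25% + 1.5% transit = 7.75% → £6.54
USB-C hub £45.73: electronic goods → 6.25% + 1.5% transit = 7.75% → £3.54
Tax on electronic goods = £6.54 + £3.54 = £10.08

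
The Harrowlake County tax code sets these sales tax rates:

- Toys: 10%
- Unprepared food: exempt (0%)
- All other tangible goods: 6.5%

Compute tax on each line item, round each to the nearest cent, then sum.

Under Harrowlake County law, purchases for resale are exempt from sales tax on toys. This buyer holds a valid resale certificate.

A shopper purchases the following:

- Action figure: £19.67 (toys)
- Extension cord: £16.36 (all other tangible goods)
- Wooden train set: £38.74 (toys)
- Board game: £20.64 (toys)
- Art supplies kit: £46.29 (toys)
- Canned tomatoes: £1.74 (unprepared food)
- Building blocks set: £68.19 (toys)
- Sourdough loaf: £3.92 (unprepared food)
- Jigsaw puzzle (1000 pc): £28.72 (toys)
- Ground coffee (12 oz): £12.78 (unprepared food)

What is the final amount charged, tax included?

Action figure £19.67: toys, buyer-exempt → 0% → £0.00
Extension cord £16.36: all other tangible goods → 6.5% → £1.06
Wooden train set £38.74: toys, buyer-exempt → 0% → £0.00
Board game £20.64: toys, buyer-exempt → 0% → £0.00
Art supplies kit £46.29: toys, buyer-exempt → 0% → £0.00
Canned tomatoes £1.74: unprepared food → 0% → £0.00
Building blocks set £68.19: toys, buyer-exempt → 0% → £0.00
Sourdough loaf £3.92: unprepared food → 0% → £0.00
Jigsaw puzzle (1000 pc) £28.72: toys, buyer-exempt → 0% → £0.00
Ground coffee (12 oz) £12.78: unprepared food → 0% → £0.00
Subtotal = £257.05; tax = £1.06; total due = £258.11

£258.11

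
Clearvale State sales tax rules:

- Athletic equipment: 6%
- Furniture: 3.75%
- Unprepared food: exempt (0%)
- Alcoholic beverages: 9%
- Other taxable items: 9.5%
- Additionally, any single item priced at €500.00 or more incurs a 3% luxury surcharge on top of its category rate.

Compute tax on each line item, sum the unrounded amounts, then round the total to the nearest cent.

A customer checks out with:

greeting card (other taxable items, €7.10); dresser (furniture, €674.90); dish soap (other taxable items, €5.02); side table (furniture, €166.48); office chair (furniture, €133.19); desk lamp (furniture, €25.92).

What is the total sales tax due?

Greeting card €7.10: other taxable items → 9.5% → €0.6745
Dresser €674.90: furniture → 3.75% + 3% surcharge = 6.75% → €45.55575
Dish soap €5.02: other taxable items → 9.5% → €0.4769
Side table €166.48: furniture → 3.75% → €6.243
Office chair €133.19: furniture → 3.75% → €4.994625
Desk lamp €25.92: furniture → 3.75% → €0.972
Unrounded tax sum = €58.916775 → €58.92

€58.92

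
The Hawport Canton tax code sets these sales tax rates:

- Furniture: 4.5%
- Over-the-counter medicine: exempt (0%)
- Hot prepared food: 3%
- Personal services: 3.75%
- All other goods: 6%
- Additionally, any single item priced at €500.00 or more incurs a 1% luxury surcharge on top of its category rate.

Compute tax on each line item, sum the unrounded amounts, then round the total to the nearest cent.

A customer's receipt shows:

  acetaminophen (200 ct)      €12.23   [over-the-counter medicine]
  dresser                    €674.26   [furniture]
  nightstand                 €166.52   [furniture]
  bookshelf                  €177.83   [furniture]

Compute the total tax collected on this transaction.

€52.58

Acetaminophen (200 ct) €12.23: over-the-counter medicine → 0% → €0.00
Dresser €674.26: furniture → 4.5% + 1% surcharge = 5.5% → €37.0843
Nightstand €166.52: furniture → 4.5% → €7.4934
Bookshelf €177.83: furniture → 4.5% → €8.00235
Unrounded tax sum = €52.58005 → €52.58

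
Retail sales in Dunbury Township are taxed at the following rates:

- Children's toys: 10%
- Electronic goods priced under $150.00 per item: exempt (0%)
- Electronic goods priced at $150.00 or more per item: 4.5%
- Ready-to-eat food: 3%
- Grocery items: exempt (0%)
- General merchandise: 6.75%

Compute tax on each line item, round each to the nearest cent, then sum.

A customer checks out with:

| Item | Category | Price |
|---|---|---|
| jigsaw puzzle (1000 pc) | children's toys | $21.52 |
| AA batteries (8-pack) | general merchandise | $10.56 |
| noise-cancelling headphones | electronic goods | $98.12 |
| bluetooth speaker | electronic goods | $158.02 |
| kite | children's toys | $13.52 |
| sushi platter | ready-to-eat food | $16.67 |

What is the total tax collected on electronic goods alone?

$7.11

Noise-cancelling headphones $98.12: electronic goods, under $150.00 → 0% → $0.00
Bluetooth speaker $158.02: electronic goods, $150.00 or more → 4.5% → $7.11
Tax on electronic goods = $0.00 + $7.11 = $7.11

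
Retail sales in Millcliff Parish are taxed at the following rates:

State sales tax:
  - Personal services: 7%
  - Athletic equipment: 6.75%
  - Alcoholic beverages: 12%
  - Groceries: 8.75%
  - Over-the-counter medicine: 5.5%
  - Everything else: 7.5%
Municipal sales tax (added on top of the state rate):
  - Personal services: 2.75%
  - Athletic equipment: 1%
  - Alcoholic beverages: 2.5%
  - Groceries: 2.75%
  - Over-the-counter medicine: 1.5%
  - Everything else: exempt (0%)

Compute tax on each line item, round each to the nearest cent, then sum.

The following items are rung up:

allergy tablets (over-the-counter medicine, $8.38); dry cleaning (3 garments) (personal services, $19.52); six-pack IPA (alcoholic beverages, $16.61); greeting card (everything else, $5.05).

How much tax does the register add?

$5.28

Allergy tablets $8.38: over-the-counter medicine → 5.5% + 1.5% municipal = 7% → $0.59
Dry cleaning (3 garments) $19.52: personal services → 7% + 2.75% municipal = 9.75% → $1.90
Six-pack IPA $16.61: alcoholic beverages → 12% + 2.5% municipal = 14.5% → $2.41
Greeting card $5.05: everything else → 7.5% + 0% municipal = 7.5% → $0.38
Total tax = $0.59 + $1.90 + $2.41 + $0.38 = $5.28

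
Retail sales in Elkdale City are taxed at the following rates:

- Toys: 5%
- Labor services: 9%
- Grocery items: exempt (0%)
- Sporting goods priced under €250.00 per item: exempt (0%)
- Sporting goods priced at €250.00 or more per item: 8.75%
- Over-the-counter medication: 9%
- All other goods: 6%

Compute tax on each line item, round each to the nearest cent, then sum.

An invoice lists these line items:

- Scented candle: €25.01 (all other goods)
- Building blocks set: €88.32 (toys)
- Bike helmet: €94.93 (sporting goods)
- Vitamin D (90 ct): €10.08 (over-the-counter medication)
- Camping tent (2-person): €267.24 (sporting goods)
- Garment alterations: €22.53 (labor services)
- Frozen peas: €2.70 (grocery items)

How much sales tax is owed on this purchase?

€32.24

Scented candle €25.01: all other goods → 6% → €1.50
Building blocks set €88.32: toys → 5% → €4.42
Bike helmet €94.93: sporting goods, under €250.00 → 0% → €0.00
Vitamin D (90 ct) €10.08: over-the-counter medication → 9% → €0.91
Camping tent (2-person) €267.24: sporting goods, €250.00 or more → 8.75% → €23.38
Garment alterations €22.53: labor services → 9% → €2.03
Frozen peas €2.70: grocery items → 0% → €0.00
Total tax = €1.50 + €4.42 + €0.91 + €23.38 + €2.03 = €32.24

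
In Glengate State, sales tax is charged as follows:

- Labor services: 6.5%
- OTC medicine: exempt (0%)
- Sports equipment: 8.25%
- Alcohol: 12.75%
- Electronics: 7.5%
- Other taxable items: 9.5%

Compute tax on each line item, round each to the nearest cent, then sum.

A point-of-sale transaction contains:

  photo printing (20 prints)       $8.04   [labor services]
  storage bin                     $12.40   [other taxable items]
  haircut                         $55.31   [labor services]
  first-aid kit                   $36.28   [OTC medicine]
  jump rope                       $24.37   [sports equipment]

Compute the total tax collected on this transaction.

Photo printing (20 prints) $8.04: labor services → 6.5% → $0.52
Storage bin $12.40: other taxable items → 9.5% → $1.18
Haircut $55.31: labor services → 6.5% → $3.60
First-aid kit $36.28: OTC medicine → 0% → $0.00
Jump rope $24.37: sports equipment → 8.25% → $2.01
Total tax = $0.52 + $1.18 + $3.60 + $2.01 = $7.31

$7.31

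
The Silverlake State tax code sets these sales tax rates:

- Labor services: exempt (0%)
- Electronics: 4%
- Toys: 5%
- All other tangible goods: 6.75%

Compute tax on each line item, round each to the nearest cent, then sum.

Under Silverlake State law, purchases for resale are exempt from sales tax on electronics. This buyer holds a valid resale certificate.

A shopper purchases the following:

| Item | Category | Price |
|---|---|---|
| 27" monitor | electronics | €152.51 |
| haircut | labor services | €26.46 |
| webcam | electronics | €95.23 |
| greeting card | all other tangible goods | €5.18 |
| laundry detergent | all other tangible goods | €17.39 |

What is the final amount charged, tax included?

€298.29

27" monitor €152.51: electronics, buyer-exempt → 0% → €0.00
Haircut €26.46: labor services → 0% → €0.00
Webcam €95.23: electronics, buyer-exempt → 0% → €0.00
Greeting card €5.18: all other tangible goods → 6.75% → €0.35
Laundry detergent €17.39: all other tangible goods → 6.75% → €1.17
Subtotal = €296.77; tax = €1.52; total due = €298.29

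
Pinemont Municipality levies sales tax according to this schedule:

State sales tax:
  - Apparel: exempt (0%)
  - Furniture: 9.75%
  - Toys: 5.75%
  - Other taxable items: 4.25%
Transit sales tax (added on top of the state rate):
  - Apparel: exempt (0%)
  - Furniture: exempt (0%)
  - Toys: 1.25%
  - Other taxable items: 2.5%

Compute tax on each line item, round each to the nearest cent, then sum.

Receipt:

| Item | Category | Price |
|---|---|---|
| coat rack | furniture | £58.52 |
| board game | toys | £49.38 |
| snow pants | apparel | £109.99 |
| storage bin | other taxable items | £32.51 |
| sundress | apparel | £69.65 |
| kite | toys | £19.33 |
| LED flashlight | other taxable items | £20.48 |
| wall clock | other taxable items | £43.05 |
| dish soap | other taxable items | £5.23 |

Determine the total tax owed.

£17.35

Coat rack £58.52: furniture → 9.75% + 0% transit = 9.75% → £5.71
Board game £49.38: toys → 5.75% + 1.25% transit = 7% → £3.46
Snow pants £109.99: apparel → 0% + 0% transit = 0% → £0.00
Storage bin £32.51: other taxable items → 4.25% + 2.5% transit = 6.75% → £2.19
Sundress £69.65: apparel → 0% + 0% transit = 0% → £0.00
Kite £19.33: toys → 5.75% + 1.25% transit = 7% → £1.35
LED flashlight £20.48: other taxable items → 4.25% + 2.5% transit = 6.75% → £1.38
Wall clock £43.05: other taxable items → 4.25% + 2.5% transit = 6.75% → £2.91
Dish soap £5.23: other taxable items → 4.25% + 2.5% transit = 6.75% → £0.35
Total tax = £5.71 + £3.46 + £2.19 + £1.35 + £1.38 + £2.91 + £0.35 = £17.35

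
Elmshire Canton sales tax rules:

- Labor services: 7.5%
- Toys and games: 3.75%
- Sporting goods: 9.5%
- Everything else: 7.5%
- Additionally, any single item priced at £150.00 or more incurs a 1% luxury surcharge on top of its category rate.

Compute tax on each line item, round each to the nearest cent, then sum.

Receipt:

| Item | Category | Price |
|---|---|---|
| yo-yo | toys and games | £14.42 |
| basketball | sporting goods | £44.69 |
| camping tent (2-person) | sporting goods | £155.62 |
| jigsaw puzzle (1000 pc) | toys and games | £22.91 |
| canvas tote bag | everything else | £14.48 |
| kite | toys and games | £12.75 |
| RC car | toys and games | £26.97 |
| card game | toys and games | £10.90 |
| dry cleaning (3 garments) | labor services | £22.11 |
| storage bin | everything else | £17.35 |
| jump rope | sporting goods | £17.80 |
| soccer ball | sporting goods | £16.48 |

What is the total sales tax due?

Yo-yo £14.42: toys and games → 3.75% → £0.54
Basketball £44.69: sporting goods → 9.5% → £4.25
Camping tent (2-person) £155.62: sporting goods → 9.5% + 1% surcharge = 10.5% → £16.34
Jigsaw puzzle (1000 pc) £22.91: toys and games → 3.75% → £0.86
Canvas tote bag £14.48: everything else → 7.5% → £1.09
Kite £12.75: toys and games → 3.75% → £0.48
RC car £26.97: toys and games → 3.75% → £1.01
Card game £10.90: toys and games → 3.75% → £0.41
Dry cleaning (3 garments) £22.11: labor services → 7.5% → £1.66
Storage bin £17.35: everything else → 7.5% → £1.30
Jump rope £17.80: sporting goods → 9.5% → £1.69
Soccer ball £16.48: sporting goods → 9.5% → £1.57
Total tax = £0.54 + £4.25 + £16.34 + £0.86 + £1.09 + £0.48 + £1.01 + £0.41 + £1.66 + £1.30 + £1.69 + £1.57 = £31.20

£31.20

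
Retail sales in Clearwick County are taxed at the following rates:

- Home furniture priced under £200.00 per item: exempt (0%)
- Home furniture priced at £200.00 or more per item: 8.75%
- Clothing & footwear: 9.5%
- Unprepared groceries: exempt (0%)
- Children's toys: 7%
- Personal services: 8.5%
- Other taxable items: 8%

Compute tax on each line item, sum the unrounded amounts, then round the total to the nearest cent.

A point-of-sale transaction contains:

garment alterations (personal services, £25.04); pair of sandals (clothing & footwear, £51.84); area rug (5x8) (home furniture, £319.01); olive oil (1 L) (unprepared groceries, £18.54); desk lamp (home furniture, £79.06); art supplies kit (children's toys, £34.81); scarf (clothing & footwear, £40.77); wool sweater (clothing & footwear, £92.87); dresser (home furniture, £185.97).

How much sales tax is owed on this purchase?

Garment alterations £25.04: personal services → 8.5% → £2.1284
Pair of sandals £51.84: clothing & footwear → 9.5% → £4.9248
Area rug (5x8) £319.01: home furniture, £200.00 or more → 8.75% → £27.913375
Olive oil (1 L) £18.54: unprepared groceries → 0% → £0.00
Desk lamp £79.06: home furniture, under £200.00 → 0% → £0.00
Art supplies kit £34.81: children's toys → 7% → £2.4367
Scarf £40.77: clothing & footwear → 9.5% → £3.87315
Wool sweater £92.87: clothing & footwear → 9.5% → £8.82265
Dresser £185.97: home furniture, under £200.00 → 0% → £0.00
Unrounded tax sum = £50.099075 → £50.10

£50.10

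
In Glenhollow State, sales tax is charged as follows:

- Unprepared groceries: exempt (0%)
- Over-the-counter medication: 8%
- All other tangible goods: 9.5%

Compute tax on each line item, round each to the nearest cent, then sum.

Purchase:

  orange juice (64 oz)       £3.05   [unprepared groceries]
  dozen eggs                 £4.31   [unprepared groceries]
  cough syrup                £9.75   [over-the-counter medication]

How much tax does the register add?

Orange juice (64 oz) £3.05: unprepared groceries → 0% → £0.00
Dozen eggs £4.31: unprepared groceries → 0% → £0.00
Cough syrup £9.75: over-the-counter medication → 8% → £0.78
Total tax = £0.78

£0.78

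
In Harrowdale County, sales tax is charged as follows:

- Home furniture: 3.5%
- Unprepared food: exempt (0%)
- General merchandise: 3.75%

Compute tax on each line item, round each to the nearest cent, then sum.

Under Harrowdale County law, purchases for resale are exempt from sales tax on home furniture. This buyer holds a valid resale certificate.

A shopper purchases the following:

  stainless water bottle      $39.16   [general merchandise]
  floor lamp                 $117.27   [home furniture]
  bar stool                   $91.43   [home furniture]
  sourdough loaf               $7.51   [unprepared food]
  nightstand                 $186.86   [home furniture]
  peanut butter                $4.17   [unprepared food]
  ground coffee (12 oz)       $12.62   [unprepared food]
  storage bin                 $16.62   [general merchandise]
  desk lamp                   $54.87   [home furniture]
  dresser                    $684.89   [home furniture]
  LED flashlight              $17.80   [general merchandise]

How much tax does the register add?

$2.76

Stainless water bottle $39.16: general merchandise → 3.75% → $1.47
Floor lamp $117.27: home furniture, buyer-exempt → 0% → $0.00
Bar stool $91.43: home furniture, buyer-exempt → 0% → $0.00
Sourdough loaf $7.51: unprepared food → 0% → $0.00
Nightstand $186.86: home furniture, buyer-exempt → 0% → $0.00
Peanut butter $4.17: unprepared food → 0% → $0.00
Ground coffee (12 oz) $12.62: unprepared food → 0% → $0.00
Storage bin $16.62: general merchandise → 3.75% → $0.62
Desk lamp $54.87: home furniture, buyer-exempt → 0% → $0.00
Dresser $684.89: home furniture, buyer-exempt → 0% → $0.00
LED flashlight $17.80: general merchandise → 3.75% → $0.67
Total tax = $1.47 + $0.62 + $0.67 = $2.76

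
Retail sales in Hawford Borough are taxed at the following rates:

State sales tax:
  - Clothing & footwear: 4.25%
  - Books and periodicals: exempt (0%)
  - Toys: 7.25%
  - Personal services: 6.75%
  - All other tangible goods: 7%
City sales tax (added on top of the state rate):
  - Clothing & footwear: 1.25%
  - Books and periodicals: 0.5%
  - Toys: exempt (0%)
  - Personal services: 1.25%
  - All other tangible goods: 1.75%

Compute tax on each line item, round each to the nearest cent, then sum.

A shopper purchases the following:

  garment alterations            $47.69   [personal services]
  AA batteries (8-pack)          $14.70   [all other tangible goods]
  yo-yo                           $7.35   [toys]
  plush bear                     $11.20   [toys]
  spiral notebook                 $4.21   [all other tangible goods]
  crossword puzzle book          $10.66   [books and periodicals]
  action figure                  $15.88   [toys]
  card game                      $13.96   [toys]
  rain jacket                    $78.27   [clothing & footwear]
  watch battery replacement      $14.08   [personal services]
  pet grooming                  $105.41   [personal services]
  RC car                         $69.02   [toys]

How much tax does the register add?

Garment alterations $47.69: personal services → 6.75% + 1.25% city = 8% → $3.82
AA batteries (8-pack) $14.70: all other tangible goods → 7% + 1.75% city = 8.75% → $1.29
Yo-yo $7.35: toys → 7.25% + 0% city = 7.25% → $0.53
Plush bear $11.20: toys → 7.25% + 0% city = 7.25% → $0.81
Spiral notebook $4.21: all other tangible goods → 7% + 1.75% city = 8.75% → $0.37
Crossword puzzle book $10.66: books and periodicals → 0% + 0.5% city = 0.5% → $0.05
Action figure $15.88: toys → 7.25% + 0% city = 7.25% → $1.15
Card game $13.96: toys → 7.25% + 0% city = 7.25% → $1.01
Rain jacket $78.27: clothing & footwear → 4.25% + 1.25% city = 5.5% → $4.30
Watch battery replacement $14.08: personal services → 6.75% + 1.25% city = 8% → $1.13
Pet grooming $105.41: personal services → 6.75% + 1.25% city = 8% → $8.43
RC car $69.02: toys → 7.25% + 0% city = 7.25% → $5.00
Total tax = $3.82 + $1.29 + $0.53 + $0.81 + $0.37 + $0.05 + $1.15 + $1.01 + $4.30 + $1.13 + $8.43 + $5.00 = $27.89

$27.89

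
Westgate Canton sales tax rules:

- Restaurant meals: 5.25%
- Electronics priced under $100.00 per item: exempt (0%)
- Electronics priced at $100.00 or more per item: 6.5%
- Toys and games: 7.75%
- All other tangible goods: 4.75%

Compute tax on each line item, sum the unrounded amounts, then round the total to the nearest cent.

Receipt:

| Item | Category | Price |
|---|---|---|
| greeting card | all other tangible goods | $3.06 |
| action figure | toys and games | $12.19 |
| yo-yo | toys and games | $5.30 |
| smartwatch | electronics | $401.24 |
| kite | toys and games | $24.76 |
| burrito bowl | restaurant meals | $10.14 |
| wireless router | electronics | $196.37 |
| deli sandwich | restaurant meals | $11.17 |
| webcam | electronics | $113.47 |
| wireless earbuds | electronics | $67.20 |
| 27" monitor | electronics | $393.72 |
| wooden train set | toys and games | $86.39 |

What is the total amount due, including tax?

Greeting card $3.06: all other tangible goods → 4.75% → $0.14535
Action figure $12.19: toys and games → 7.75% → $0.944725
Yo-yo $5.30: toys and games → 7.75% → $0.41075
Smartwatch $401.24: electronics, $100.00 or more → 6.5% → $26.0806
Kite $24.76: toys and games → 7.75% → $1.9189
Burrito bowl $10.14: restaurant meals → 5.25% → $0.53235
Wireless router $196.37: electronics, $100.00 or more → 6.5% → $12.76405
Deli sandwich $11.17: restaurant meals → 5.25% → $0.586425
Webcam $113.47: electronics, $100.00 or more → 6.5% → $7.37555
Wireless earbuds $67.20: electronics, under $100.00 → 0% → $0.00
27" monitor $393.72: electronics, $100.00 or more → 6.5% → $25.5918
Wooden train set $86.39: toys and games → 7.75% → $6.695225
Subtotal = $1325.01; unrounded tax = $83.045725 → $83.05; total due = $1408.06

$1408.06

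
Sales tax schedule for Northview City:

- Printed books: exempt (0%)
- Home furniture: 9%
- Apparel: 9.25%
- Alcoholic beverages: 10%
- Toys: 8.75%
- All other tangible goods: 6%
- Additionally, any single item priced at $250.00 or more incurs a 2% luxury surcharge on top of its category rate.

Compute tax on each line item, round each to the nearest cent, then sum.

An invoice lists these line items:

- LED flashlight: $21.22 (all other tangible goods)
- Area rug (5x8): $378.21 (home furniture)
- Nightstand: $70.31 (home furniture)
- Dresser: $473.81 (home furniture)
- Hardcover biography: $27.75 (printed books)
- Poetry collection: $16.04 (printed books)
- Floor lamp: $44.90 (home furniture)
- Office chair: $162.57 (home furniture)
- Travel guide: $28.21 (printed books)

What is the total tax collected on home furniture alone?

Area rug (5x8) $378.21: home furniture → 9% + 2% surcharge = 11% → $41.60
Nightstand $70.31: home furniture → 9% → $6.33
Dresser $473.81: home furniture → 9% + 2% surcharge = 11% → $52.12
Floor lamp $44.90: home furniture → 9% → $4.04
Office chair $162.57: home furniture → 9% → $14.63
Tax on home furniture = $41.60 + $6.33 + $52.12 + $4.04 + $14.63 = $118.72

$118.72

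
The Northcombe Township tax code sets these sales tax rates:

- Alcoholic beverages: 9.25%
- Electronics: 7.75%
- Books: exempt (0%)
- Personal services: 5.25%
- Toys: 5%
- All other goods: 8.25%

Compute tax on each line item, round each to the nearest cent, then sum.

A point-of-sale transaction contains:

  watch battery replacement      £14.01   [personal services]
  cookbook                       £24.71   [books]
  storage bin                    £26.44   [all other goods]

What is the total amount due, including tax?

£68.08

Watch battery replacement £14.01: personal services → 5.25% → £0.74
Cookbook £24.71: books → 0% → £0.00
Storage bin £26.44: all other goods → 8.25% → £2.18
Subtotal = £65.16; tax = £2.92; total due = £68.08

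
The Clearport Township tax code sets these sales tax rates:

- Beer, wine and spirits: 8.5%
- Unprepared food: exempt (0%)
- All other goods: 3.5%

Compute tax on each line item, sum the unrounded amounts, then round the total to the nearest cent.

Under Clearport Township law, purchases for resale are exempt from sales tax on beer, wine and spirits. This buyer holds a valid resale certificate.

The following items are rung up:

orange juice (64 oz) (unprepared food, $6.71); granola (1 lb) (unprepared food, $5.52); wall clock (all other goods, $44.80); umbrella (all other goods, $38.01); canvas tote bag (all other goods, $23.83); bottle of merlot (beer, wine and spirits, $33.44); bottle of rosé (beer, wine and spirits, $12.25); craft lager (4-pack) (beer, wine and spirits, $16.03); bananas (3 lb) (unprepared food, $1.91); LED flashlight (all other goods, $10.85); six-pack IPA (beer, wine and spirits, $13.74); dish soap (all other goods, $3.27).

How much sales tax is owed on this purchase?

$4.23

Orange juice (64 oz) $6.71: unprepared food → 0% → $0.00
Granola (1 lb) $5.52: unprepared food → 0% → $0.00
Wall clock $44.80: all other goods → 3.5% → $1.568
Umbrella $38.01: all other goods → 3.5% → $1.33035
Canvas tote bag $23.83: all other goods → 3.5% → $0.83405
Bottle of merlot $33.44: beer, wine and spirits, buyer-exempt → 0% → $0.00
Bottle of rosé $12.25: beer, wine and spirits, buyer-exempt → 0% → $0.00
Craft lager (4-pack) $16.03: beer, wine and spirits, buyer-exempt → 0% → $0.00
Bananas (3 lb) $1.91: unprepared food → 0% → $0.00
LED flashlight $10.85: all other goods → 3.5% → $0.37975
Six-pack IPA $13.74: beer, wine and spirits, buyer-exempt → 0% → $0.00
Dish soap $3.27: all other goods → 3.5% → $0.11445
Unrounded tax sum = $4.2266 → $4.23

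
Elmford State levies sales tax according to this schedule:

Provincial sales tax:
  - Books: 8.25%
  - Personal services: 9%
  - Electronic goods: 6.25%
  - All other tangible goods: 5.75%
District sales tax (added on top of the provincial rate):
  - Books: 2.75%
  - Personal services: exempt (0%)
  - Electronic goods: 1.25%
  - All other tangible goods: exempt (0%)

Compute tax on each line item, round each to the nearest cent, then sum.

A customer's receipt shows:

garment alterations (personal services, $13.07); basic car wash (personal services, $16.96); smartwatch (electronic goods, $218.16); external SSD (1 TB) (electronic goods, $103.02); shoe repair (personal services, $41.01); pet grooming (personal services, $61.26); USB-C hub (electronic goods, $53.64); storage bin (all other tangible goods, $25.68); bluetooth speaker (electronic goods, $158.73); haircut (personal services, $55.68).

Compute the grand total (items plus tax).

$805.62

Garment alterations $13.07: personal services → 9% + 0% district = 9% → $1.18
Basic car wash $16.96: personal services → 9% + 0% district = 9% → $1.53
Smartwatch $218.16: electronic goods → 6.25% + 1.25% district = 7.5% → $16.36
External SSD (1 TB) $103.02: electronic goods → 6.25% + 1.25% district = 7.5% → $7.73
Shoe repair $41.01: personal services → 9% + 0% district = 9% → $3.69
Pet grooming $61.26: personal services → 9% + 0% district = 9% → $5.51
USB-C hub $53.64: electronic goods → 6.25% + 1.25% district = 7.5% → $4.02
Storage bin $25.68: all other tangible goods → 5.75% + 0% district = 5.75% → $1.48
Bluetooth speaker $158.73: electronic goods → 6.25% + 1.25% district = 7.5% → $11.90
Haircut $55.68: personal services → 9% + 0% district = 9% → $5.01
Subtotal = $747.21; tax = $58.41; total due = $805.62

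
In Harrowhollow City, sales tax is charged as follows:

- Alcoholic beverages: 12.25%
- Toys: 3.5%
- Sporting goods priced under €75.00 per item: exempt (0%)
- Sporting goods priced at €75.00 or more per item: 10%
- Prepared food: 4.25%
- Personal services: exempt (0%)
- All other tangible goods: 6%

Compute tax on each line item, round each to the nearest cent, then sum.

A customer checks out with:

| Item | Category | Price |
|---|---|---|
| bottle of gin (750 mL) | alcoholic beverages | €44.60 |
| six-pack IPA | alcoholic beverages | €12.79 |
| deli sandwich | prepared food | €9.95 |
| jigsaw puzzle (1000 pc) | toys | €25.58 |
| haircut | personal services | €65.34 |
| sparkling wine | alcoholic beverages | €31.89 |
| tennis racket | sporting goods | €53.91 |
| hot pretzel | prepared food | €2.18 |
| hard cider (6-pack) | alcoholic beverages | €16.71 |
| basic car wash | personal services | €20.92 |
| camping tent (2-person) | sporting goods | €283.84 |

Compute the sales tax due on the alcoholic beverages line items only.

Bottle of gin (750 mL) €44.60: alcoholic beverages → 12.25% → €5.46
Six-pack IPA €12.79: alcoholic beverages → 12.25% → €1.57
Sparkling wine €31.89: alcoholic beverages → 12.25% → €3.91
Hard cider (6-pack) €16.71: alcoholic beverages → 12.25% → €2.05
Tax on alcoholic beverages = €5.46 + €1.57 + €3.91 + €2.05 = €12.99

€12.99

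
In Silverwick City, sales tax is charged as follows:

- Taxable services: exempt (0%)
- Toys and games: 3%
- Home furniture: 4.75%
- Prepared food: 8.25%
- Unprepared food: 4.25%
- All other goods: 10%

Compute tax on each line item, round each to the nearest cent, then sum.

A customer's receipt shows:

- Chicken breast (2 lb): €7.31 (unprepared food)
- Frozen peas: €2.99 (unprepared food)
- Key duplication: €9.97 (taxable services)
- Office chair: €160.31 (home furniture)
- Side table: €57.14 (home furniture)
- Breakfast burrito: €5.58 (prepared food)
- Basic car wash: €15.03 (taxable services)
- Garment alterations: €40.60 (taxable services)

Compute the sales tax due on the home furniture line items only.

€10.32

Office chair €160.31: home furniture → 4.75% → €7.61
Side table €57.14: home furniture → 4.75% → €2.71
Tax on home furniture = €7.61 + €2.71 = €10.32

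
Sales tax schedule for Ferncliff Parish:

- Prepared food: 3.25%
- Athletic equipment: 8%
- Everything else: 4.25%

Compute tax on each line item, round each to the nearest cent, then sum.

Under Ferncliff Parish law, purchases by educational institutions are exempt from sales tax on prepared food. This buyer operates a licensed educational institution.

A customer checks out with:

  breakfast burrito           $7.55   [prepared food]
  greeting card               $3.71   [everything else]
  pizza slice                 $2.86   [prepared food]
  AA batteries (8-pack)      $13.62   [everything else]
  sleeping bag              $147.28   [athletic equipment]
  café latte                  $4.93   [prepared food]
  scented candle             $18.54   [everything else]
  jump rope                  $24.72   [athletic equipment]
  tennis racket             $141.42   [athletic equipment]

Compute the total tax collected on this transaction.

Breakfast burrito $7.55: prepared food, buyer-exempt → 0% → $0.00
Greeting card $3.71: everything else → 4.25% → $0.16
Pizza slice $2.86: prepared food, buyer-exempt → 0% → $0.00
AA batteries (8-pack) $13.62: everything else → 4.25% → $0.58
Sleeping bag $147.28: athletic equipment → 8% → $11.78
Café latte $4.93: prepared food, buyer-exempt → 0% → $0.00
Scented candle $18.54: everything else → 4.25% → $0.79
Jump rope $24.72: athletic equipment → 8% → $1.98
Tennis racket $141.42: athletic equipment → 8% → $11.31
Total tax = $0.16 + $0.58 + $11.78 + $0.79 + $1.98 + $11.31 = $26.60

$26.60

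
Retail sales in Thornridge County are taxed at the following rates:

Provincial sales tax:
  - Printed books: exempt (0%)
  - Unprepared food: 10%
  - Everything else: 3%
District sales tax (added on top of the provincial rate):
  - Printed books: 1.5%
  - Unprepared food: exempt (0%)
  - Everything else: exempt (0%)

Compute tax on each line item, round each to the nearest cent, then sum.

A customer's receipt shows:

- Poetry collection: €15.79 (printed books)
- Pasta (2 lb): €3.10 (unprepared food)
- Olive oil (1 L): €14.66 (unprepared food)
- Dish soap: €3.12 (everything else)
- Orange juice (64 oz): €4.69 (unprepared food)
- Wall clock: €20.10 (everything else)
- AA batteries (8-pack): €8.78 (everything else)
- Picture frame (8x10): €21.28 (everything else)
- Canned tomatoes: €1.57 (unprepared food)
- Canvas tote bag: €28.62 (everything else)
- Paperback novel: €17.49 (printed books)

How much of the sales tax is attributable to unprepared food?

€2.41

Pasta (2 lb) €3.10: unprepared food → 10% + 0% district = 10% → €0.31
Olive oil (1 L) €14.66: unprepared food → 10% + 0% district = 10% → €1.47
Orange juice (64 oz) €4.69: unprepared food → 10% + 0% district = 10% → €0.47
Canned tomatoes €1.57: unprepared food → 10% + 0% district = 10% → €0.16
Tax on unprepared food = €0.31 + €1.47 + €0.47 + €0.16 = €2.41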